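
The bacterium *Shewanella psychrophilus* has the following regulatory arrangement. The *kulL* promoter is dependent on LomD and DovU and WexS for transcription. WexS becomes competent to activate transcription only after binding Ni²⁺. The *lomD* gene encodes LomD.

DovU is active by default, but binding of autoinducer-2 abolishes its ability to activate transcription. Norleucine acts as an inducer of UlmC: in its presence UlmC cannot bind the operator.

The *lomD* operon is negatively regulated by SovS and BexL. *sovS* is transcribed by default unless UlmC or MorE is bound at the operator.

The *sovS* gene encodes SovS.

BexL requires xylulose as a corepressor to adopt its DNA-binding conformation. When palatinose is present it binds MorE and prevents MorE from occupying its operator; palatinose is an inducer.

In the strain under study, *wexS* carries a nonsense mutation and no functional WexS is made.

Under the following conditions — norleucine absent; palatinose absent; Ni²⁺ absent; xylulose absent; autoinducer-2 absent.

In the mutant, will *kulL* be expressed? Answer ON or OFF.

OFF

Norleucine is absent, so UlmC is active.
Palatinose is absent, so MorE is active.
With repressor UlmC bound, *sovS* is not transcribed.
So SovS is not produced.
Xylulose is absent, so BexL is inactive.
With no repressor bound, *lomD* is transcribed.
So LomD is produced and active.
Autoinducer-2 is absent, so DovU is active.
WexS is non-functional in this strain, so it has no effect.
Required activator WexS is absent, so *kulL* is not transcribed.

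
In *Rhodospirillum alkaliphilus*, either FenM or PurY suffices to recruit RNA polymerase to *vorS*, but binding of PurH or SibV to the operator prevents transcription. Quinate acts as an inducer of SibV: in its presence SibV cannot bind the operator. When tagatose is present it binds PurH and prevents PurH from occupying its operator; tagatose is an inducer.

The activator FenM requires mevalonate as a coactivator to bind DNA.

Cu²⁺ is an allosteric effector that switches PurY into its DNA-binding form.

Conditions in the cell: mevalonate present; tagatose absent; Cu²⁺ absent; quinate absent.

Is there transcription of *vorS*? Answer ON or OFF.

Mevalonate is present, so FenM is active.
Cu²⁺ is absent, so PurY is inactive.
Tagatose is absent, so PurH is active.
Quinate is absent, so SibV is active.
With repressor PurH bound, *vorS* is not transcribed.

OFF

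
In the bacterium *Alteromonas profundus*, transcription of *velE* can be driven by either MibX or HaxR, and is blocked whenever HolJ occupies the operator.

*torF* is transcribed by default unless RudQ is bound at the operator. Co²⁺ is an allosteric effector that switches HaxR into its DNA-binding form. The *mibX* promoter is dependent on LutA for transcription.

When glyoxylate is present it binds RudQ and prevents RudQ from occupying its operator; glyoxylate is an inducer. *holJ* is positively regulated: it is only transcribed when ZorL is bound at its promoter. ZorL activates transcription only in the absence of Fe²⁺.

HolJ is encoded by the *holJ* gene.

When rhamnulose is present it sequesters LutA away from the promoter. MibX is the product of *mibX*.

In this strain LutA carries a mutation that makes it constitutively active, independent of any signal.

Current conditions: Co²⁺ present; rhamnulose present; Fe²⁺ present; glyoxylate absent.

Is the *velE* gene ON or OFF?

Fe²⁺ is present, so ZorL is inactive.
Required activator ZorL is absent, so *holJ* is not transcribed.
So HolJ is not produced.
LutA is constitutively active in this strain.
No repressor is bound and LutA is active, so *mibX* is transcribed.
So MibX is produced and active.
Co²⁺ is present, so HaxR is active.
Activator MibX is present, so *velE* is transcribed.

ON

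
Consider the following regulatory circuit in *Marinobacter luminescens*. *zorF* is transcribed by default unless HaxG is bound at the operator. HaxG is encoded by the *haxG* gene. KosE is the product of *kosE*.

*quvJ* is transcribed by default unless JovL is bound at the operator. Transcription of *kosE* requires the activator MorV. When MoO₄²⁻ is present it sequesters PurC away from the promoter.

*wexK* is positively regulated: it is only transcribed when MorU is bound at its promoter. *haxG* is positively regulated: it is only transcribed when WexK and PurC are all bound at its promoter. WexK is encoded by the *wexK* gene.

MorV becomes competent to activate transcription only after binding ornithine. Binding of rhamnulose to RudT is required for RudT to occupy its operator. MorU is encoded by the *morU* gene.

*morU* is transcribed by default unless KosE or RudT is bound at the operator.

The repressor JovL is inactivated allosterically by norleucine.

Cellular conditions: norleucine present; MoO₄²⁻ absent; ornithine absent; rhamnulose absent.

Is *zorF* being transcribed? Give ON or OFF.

Ornithine is absent, so MorV is inactive.
Required activator MorV is absent, so *kosE* is not transcribed.
So KosE is not produced.
Rhamnulose is absent, so RudT is inactive.
With no repressor bound, *morU* is transcribed.
So MorU is produced and active.
No repressor is bound and MorU is active, so *wexK* is transcribed.
So WexK is produced and active.
MoO₄²⁻ is absent, so PurC is active.
No repressor is bound and WexK and PurC are active, so *haxG* is transcribed.
So HaxG is produced and active.
With repressor HaxG bound, *zorF* is not transcribed.

OFF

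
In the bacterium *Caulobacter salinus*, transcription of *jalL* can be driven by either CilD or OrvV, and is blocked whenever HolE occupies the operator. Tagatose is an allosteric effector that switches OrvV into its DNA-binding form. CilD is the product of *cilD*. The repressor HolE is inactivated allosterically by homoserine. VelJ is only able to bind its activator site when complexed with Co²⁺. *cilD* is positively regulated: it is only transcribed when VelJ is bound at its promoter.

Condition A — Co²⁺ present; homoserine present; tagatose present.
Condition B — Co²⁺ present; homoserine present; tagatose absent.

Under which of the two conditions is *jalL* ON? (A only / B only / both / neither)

both

Condition A:
Co²⁺ is present, so VelJ is active.
No repressor is bound and VelJ is active, so *cilD* is transcribed.
So CilD is produced and active.
Homoserine is present, so HolE is inactive.
Tagatose is present, so OrvV is active.
Activator CilD is present, so *jalL* is transcribed.
→ *jalL* is ON in A.
Condition B:
Co²⁺ is present, so VelJ is active.
No repressor is bound and VelJ is active, so *cilD* is transcribed.
So CilD is produced and active.
Homoserine is present, so HolE is inactive.
Tagatose is absent, so OrvV is inactive.
Activator CilD is present, so *jalL* is transcribed.
→ *jalL* is ON in B.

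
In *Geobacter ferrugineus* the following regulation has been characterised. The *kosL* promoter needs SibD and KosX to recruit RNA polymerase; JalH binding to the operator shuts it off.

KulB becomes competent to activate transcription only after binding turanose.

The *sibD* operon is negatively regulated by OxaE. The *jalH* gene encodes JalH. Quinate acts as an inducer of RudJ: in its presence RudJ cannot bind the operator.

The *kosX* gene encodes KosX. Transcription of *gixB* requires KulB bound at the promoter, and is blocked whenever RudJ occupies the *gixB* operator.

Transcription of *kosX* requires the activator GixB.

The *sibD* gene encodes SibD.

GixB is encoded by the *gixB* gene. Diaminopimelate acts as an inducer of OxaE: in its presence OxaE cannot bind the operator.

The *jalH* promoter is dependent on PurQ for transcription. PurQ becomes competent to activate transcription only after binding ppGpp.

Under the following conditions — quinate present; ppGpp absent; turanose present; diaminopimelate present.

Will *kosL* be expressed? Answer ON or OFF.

Diaminopimelate is present, so OxaE is inactive.
With no repressor bound, *sibD* is transcribed.
So SibD is produced and active.
Quinate is present, so RudJ is inactive.
Turanose is present, so KulB is active.
No repressor is bound and KulB is active, so *gixB* is transcribed.
So GixB is produced and active.
No repressor is bound and GixB is active, so *kosX* is transcribed.
So KosX is produced and active.
ppGpp is absent, so PurQ is inactive.
Required activator PurQ is absent, so *jalH* is not transcribed.
So JalH is not produced.
No repressor is bound and SibD and KosX are active, so *kosL* is transcribed.

ON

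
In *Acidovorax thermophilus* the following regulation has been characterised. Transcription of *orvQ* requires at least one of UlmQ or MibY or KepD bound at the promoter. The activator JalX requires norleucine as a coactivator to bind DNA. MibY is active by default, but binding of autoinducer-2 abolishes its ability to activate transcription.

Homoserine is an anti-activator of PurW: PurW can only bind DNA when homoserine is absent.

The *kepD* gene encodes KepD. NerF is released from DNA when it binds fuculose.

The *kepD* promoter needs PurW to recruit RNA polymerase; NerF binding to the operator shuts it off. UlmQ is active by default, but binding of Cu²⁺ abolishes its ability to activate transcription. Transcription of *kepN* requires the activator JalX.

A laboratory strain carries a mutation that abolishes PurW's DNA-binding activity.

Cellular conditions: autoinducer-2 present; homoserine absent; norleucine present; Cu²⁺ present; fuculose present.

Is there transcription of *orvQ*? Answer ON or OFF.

Cu²⁺ is present, so UlmQ is inactive.
Autoinducer-2 is present, so MibY is inactive.
Fuculose is present, so NerF is inactive.
PurW is non-functional in this strain, so it has no effect.
Required activator PurW is absent, so *kepD* is not transcribed.
So KepD is not produced.
No activator is available at the *orvQ* promoter, so *orvQ* is not transcribed.

OFF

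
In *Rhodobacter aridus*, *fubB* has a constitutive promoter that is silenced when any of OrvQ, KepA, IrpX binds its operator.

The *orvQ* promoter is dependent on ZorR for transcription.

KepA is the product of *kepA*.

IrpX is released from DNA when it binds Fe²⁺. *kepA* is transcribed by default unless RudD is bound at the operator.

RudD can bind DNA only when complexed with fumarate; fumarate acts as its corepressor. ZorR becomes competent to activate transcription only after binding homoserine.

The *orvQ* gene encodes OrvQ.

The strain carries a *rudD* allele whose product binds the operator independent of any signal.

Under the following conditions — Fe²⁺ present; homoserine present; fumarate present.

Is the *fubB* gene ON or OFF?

Homoserine is present, so ZorR is active.
No repressor is bound and ZorR is active, so *orvQ* is transcribed.
So OrvQ is produced and active.
RudD is constitutively active in this strain.
With repressor RudD bound, *kepA* is not transcribed.
So KepA is not produced.
Fe²⁺ is present, so IrpX is inactive.
With repressor OrvQ bound, *fubB* is not transcribed.

OFF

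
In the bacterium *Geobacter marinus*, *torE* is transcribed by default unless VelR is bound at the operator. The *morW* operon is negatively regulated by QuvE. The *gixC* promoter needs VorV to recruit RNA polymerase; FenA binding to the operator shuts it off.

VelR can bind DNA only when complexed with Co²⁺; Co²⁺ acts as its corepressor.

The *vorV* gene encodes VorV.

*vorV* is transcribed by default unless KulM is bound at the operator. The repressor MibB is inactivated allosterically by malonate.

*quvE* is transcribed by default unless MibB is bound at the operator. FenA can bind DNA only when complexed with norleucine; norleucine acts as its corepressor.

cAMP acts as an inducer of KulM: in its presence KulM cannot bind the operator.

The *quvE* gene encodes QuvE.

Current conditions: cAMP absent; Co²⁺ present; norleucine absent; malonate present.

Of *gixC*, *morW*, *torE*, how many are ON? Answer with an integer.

0

Norleucine is absent, so FenA is inactive.
cAMP is absent, so KulM is active.
With repressor KulM bound, *vorV* is not transcribed.
So VorV is not produced.
Required activator VorV is absent, so *gixC* is not transcribed.
→ *gixC* is OFF.
Malonate is present, so MibB is inactive.
With no repressor bound, *quvE* is transcribed.
So QuvE is produced and active.
With repressor QuvE bound, *morW* is not transcribed.
→ *morW* is OFF.
Co²⁺ is present, so VelR is active.
With repressor VelR bound, *torE* is not transcribed.
→ *torE* is OFF.
0 of the 3 genes are transcribed.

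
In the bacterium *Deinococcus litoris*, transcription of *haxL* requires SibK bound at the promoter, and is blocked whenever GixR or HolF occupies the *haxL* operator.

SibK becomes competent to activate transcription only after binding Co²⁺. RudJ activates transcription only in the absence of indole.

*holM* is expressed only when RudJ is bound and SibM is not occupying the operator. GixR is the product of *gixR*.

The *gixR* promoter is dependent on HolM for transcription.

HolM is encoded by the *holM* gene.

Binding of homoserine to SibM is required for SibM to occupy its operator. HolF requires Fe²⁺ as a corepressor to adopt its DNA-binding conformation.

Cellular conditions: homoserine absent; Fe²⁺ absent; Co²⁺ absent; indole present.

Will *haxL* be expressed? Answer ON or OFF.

Homoserine is absent, so SibM is inactive.
Indole is present, so RudJ is inactive.
Required activator RudJ is absent, so *holM* is not transcribed.
So HolM is not produced.
Required activator HolM is absent, so *gixR* is not transcribed.
So GixR is not produced.
Fe²⁺ is absent, so HolF is inactive.
Co²⁺ is absent, so SibK is inactive.
Required activator SibK is absent, so *haxL* is not transcribed.

OFF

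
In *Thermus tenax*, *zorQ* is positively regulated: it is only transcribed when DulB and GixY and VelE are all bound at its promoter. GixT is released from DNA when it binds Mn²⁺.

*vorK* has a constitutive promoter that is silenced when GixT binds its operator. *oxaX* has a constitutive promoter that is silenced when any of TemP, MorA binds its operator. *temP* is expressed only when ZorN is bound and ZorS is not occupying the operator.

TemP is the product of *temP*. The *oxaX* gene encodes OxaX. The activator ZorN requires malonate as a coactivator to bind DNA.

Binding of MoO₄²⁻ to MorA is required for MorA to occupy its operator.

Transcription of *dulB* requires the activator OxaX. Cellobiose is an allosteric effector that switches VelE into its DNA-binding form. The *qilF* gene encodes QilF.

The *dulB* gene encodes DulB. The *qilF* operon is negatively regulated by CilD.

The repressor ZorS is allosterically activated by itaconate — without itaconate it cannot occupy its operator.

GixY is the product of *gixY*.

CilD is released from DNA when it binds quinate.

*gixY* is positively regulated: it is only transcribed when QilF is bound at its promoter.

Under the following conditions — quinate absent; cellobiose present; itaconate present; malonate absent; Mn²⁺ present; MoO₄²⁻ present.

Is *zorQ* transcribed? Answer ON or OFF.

OFF

Itaconate is present, so ZorS is active.
Malonate is absent, so ZorN is inactive.
With repressor ZorS bound, *temP* is not transcribed.
So TemP is not produced.
MoO₄²⁻ is present, so MorA is active.
With repressor MorA bound, *oxaX* is not transcribed.
So OxaX is not produced.
Required activator OxaX is absent, so *dulB* is not transcribed.
So DulB is not produced.
Quinate is absent, so CilD is active.
With repressor CilD bound, *qilF* is not transcribed.
So QilF is not produced.
Required activator QilF is absent, so *gixY* is not transcribed.
So GixY is not produced.
Cellobiose is present, so VelE is active.
Required activator DulB is absent, so *zorQ* is not transcribed.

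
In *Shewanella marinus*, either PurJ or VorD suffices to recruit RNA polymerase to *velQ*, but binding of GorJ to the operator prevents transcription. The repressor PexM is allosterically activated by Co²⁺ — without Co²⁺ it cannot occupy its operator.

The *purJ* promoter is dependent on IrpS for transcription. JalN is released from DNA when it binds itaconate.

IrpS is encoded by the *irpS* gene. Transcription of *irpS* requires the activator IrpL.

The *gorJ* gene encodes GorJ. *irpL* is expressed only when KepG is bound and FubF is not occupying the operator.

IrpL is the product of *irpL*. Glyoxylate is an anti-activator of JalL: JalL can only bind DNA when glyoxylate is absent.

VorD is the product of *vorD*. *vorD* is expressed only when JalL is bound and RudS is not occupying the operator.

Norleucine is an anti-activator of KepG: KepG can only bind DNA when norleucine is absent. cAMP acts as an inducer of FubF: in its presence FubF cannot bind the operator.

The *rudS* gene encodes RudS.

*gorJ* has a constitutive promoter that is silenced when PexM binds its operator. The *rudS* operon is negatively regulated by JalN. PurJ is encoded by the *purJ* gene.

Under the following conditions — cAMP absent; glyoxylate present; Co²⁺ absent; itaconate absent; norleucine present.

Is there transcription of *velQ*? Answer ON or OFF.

OFF

cAMP is absent, so FubF is active.
Norleucine is present, so KepG is inactive.
With repressor FubF bound, *irpL* is not transcribed.
So IrpL is not produced.
Required activator IrpL is absent, so *irpS* is not transcribed.
So IrpS is not produced.
Required activator IrpS is absent, so *purJ* is not transcribed.
So PurJ is not produced.
Glyoxylate is present, so JalL is inactive.
Itaconate is absent, so JalN is active.
With repressor JalN bound, *rudS* is not transcribed.
So RudS is not produced.
Required activator JalL is absent, so *vorD* is not transcribed.
So VorD is not produced.
Co²⁺ is absent, so PexM is inactive.
With no repressor bound, *gorJ* is transcribed.
So GorJ is produced and active.
With repressor GorJ bound, *velQ* is not transcribed.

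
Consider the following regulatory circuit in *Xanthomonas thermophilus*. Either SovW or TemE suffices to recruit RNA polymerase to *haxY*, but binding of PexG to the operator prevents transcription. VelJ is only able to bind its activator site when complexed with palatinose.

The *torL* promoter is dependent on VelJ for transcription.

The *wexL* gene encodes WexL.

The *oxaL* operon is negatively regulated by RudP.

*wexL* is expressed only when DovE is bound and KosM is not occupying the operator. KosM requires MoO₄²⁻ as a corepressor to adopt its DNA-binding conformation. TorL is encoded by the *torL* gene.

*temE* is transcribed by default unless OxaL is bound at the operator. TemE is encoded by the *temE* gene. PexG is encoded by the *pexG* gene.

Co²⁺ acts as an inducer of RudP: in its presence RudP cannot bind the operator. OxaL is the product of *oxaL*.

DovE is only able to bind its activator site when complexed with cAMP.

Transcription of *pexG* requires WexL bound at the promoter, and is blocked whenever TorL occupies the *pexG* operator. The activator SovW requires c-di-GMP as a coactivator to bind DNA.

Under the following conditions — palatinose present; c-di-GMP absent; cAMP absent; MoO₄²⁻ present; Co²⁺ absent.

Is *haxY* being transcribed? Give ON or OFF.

ON

c-di-GMP is absent, so SovW is inactive.
Palatinose is present, so VelJ is active.
No repressor is bound and VelJ is active, so *torL* is transcribed.
So TorL is produced and active.
MoO₄²⁻ is present, so KosM is active.
cAMP is absent, so DovE is inactive.
With repressor KosM bound, *wexL* is not transcribed.
So WexL is not produced.
With repressor TorL bound, *pexG* is not transcribed.
So PexG is not produced.
Co²⁺ is absent, so RudP is active.
With repressor RudP bound, *oxaL* is not transcribed.
So OxaL is not produced.
With no repressor bound, *temE* is transcribed.
So TemE is produced and active.
Activator TemE is present, so *haxY* is transcribed.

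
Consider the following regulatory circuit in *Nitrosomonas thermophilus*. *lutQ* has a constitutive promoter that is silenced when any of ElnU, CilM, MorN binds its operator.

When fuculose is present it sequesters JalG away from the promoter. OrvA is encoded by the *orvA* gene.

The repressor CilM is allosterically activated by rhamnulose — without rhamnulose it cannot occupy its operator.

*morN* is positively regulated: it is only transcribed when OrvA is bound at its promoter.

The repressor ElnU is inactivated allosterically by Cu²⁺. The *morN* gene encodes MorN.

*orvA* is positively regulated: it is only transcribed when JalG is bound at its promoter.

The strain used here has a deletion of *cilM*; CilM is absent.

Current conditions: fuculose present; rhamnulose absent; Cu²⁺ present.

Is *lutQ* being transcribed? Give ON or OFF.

Cu²⁺ is present, so ElnU is inactive.
CilM is non-functional in this strain, so it has no effect.
Fuculose is present, so JalG is inactive.
Required activator JalG is absent, so *orvA* is not transcribed.
So OrvA is not produced.
Required activator OrvA is absent, so *morN* is not transcribed.
So MorN is not produced.
With no repressor bound, *lutQ* is transcribed.

ON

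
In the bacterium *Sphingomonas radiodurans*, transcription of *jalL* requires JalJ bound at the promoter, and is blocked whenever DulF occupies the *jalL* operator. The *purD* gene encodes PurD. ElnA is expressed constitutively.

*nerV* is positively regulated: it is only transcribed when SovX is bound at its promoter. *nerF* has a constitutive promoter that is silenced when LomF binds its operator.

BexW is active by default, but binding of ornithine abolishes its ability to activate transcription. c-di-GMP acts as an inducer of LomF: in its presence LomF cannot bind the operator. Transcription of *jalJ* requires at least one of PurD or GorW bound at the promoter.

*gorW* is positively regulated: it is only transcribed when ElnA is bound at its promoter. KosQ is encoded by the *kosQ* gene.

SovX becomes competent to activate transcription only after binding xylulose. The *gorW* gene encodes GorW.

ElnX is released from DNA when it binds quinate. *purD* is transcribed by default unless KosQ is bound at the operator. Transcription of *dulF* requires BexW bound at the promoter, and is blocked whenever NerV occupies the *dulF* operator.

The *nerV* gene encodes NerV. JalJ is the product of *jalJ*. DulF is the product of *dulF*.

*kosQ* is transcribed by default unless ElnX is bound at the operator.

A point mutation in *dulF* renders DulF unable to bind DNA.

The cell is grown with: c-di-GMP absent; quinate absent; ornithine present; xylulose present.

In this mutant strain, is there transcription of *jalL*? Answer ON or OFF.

Quinate is absent, so ElnX is active.
With repressor ElnX bound, *kosQ* is not transcribed.
So KosQ is not produced.
With no repressor bound, *purD* is transcribed.
So PurD is produced and active.
ElnA is produced constitutively and is active.
No repressor is bound and ElnA is active, so *gorW* is transcribed.
So GorW is produced and active.
Activator PurD is present, so *jalJ* is transcribed.
So JalJ is produced and active.
DulF is non-functional in this strain, so it has no effect.
No repressor is bound and JalJ is active, so *jalL* is transcribed.

ON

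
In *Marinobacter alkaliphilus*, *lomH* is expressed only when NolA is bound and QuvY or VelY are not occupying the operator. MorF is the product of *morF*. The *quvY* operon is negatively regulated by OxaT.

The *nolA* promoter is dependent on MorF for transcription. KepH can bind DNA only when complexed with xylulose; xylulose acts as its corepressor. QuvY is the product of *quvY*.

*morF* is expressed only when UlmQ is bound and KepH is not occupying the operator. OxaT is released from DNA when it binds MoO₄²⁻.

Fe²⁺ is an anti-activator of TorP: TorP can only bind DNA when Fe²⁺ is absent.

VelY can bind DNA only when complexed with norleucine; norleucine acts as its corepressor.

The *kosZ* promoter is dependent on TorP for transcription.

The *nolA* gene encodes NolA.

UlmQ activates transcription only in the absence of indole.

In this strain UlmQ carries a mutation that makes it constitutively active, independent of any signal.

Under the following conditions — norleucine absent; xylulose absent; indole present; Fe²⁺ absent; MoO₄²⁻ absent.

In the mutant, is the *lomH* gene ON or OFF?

ON

MoO₄²⁻ is absent, so OxaT is active.
With repressor OxaT bound, *quvY* is not transcribed.
So QuvY is not produced.
Norleucine is absent, so VelY is inactive.
UlmQ is constitutively active in this strain.
Xylulose is absent, so KepH is inactive.
No repressor is bound and UlmQ is active, so *morF* is transcribed.
So MorF is produced and active.
No repressor is bound and MorF is active, so *nolA* is transcribed.
So NolA is produced and active.
No repressor is bound and NolA is active, so *lomH* is transcribed.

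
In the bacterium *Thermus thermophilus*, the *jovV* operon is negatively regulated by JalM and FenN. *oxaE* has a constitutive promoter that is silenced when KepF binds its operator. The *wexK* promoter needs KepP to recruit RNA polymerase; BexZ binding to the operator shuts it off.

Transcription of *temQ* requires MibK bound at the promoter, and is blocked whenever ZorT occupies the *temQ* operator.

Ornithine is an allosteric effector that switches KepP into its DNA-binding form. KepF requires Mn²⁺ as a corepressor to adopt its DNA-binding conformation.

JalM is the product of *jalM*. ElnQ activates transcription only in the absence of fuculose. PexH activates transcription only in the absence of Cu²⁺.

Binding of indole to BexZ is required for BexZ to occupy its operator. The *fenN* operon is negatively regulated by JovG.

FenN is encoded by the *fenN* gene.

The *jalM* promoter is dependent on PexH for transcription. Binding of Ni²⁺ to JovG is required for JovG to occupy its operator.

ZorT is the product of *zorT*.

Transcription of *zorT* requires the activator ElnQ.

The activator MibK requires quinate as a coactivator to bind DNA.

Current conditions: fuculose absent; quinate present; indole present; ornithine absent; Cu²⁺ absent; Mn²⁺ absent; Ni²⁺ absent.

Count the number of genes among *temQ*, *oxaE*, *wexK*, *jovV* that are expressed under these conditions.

Fuculose is absent, so ElnQ is active.
No repressor is bound and ElnQ is active, so *zorT* is transcribed.
So ZorT is produced and active.
Quinate is present, so MibK is active.
With repressor ZorT bound, *temQ* is not transcribed.
→ *temQ* is OFF.
Mn²⁺ is absent, so KepF is inactive.
With no repressor bound, *oxaE* is transcribed.
→ *oxaE* is ON.
Indole is present, so BexZ is active.
Ornithine is absent, so KepP is inactive.
With repressor BexZ bound, *wexK* is not transcribed.
→ *wexK* is OFF.
Cu²⁺ is absent, so PexH is active.
No repressor is bound and PexH is active, so *jalM* is transcribed.
So JalM is produced and active.
Ni²⁺ is absent, so JovG is inactive.
With no repressor bound, *fenN* is transcribed.
So FenN is produced and active.
With repressor JalM bound, *jovV* is not transcribed.
→ *jovV* is OFF.
1 of the 4 genes is transcribed.

1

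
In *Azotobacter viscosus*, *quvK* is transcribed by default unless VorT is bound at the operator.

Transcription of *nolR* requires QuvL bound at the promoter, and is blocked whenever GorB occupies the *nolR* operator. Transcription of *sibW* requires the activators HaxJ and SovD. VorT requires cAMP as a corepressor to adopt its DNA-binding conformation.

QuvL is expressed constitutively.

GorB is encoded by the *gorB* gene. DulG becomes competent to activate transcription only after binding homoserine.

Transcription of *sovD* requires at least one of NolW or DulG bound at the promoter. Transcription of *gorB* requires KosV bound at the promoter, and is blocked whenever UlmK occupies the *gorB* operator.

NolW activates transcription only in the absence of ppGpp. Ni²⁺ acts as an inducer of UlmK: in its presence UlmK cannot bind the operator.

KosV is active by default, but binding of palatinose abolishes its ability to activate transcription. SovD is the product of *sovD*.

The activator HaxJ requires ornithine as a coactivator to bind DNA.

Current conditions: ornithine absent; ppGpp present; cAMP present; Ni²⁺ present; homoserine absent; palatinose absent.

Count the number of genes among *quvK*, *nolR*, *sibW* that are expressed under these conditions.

cAMP is present, so VorT is active.
With repressor VorT bound, *quvK* is not transcribed.
→ *quvK* is OFF.
Ni²⁺ is present, so UlmK is inactive.
Palatinose is absent, so KosV is active.
No repressor is bound and KosV is active, so *gorB* is transcribed.
So GorB is produced and active.
QuvL is produced constitutively and is active.
With repressor GorB bound, *nolR* is not transcribed.
→ *nolR* is OFF.
Ornithine is absent, so HaxJ is inactive.
ppGpp is present, so NolW is inactive.
Homoserine is absent, so DulG is inactive.
No activator is available at the *sovD* promoter, so *sovD* is not transcribed.
So SovD is not produced.
Required activator HaxJ is absent, so *sibW* is not transcribed.
→ *sibW* is OFF.
0 of the 3 genes are transcribed.

0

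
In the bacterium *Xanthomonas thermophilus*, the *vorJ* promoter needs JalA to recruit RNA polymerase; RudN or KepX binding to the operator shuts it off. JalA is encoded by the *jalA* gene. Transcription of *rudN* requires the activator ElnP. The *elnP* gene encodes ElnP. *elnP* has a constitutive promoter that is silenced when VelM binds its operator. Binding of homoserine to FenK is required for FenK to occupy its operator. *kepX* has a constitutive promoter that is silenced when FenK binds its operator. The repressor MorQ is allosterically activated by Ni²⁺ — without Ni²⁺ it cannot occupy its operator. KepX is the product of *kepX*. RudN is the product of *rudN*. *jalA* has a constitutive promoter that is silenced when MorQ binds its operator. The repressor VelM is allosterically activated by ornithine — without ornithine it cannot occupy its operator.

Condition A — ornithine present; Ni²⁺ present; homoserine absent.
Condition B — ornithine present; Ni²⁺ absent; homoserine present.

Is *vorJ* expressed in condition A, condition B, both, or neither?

Condition A:
Ornithine is present, so VelM is active.
With repressor VelM bound, *elnP* is not transcribed.
So ElnP is not produced.
Required activator ElnP is absent, so *rudN* is not transcribed.
So RudN is not produced.
Ni²⁺ is present, so MorQ is active.
With repressor MorQ bound, *jalA* is not transcribed.
So JalA is not produced.
Homoserine is absent, so FenK is inactive.
With no repressor bound, *kepX* is transcribed.
So KepX is produced and active.
With repressor KepX bound, *vorJ* is not transcribed.
→ *vorJ* is OFF in A.
Condition B:
Ornithine is present, so VelM is active.
With repressor VelM bound, *elnP* is not transcribed.
So ElnP is not produced.
Required activator ElnP is absent, so *rudN* is not transcribed.
So RudN is not produced.
Ni²⁺ is absent, so MorQ is inactive.
With no repressor bound, *jalA* is transcribed.
So JalA is produced and active.
Homoserine is present, so FenK is active.
With repressor FenK bound, *kepX* is not transcribed.
So KepX is not produced.
No repressor is bound and JalA is active, so *vorJ* is transcribed.
→ *vorJ* is ON in B.

B only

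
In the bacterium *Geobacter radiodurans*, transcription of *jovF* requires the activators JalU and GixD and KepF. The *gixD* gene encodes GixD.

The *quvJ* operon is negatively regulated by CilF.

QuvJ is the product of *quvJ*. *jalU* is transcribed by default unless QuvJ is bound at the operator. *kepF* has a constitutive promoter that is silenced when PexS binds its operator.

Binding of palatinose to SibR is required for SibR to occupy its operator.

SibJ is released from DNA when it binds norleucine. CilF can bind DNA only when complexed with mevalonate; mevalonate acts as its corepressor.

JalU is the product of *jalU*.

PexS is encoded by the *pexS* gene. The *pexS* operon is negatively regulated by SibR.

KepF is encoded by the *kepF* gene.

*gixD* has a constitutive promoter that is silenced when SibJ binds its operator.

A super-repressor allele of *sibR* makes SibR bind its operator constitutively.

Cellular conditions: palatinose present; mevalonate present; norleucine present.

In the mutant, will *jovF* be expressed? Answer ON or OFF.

Mevalonate is present, so CilF is active.
With repressor CilF bound, *quvJ* is not transcribed.
So QuvJ is not produced.
With no repressor bound, *jalU* is transcribed.
So JalU is produced and active.
Norleucine is present, so SibJ is inactive.
With no repressor bound, *gixD* is transcribed.
So GixD is produced and active.
SibR is constitutively active in this strain.
With repressor SibR bound, *pexS* is not transcribed.
So PexS is not produced.
With no repressor bound, *kepF* is transcribed.
So KepF is produced and active.
No repressor is bound and JalU and GixD and KepF are active, so *jovF* is transcribed.

ON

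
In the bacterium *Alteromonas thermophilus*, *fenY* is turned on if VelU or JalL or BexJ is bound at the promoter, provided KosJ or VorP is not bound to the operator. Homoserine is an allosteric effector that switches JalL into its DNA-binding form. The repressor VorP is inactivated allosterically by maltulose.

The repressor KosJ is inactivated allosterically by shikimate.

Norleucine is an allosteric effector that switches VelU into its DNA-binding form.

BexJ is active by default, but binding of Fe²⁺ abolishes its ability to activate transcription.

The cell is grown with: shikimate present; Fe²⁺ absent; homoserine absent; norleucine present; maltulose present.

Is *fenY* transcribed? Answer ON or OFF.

ON

Norleucine is present, so VelU is active.
Homoserine is absent, so JalL is inactive.
Fe²⁺ is absent, so BexJ is active.
Shikimate is present, so KosJ is inactive.
Maltulose is present, so VorP is inactive.
Activator VelU is present, so *fenY* is transcribed.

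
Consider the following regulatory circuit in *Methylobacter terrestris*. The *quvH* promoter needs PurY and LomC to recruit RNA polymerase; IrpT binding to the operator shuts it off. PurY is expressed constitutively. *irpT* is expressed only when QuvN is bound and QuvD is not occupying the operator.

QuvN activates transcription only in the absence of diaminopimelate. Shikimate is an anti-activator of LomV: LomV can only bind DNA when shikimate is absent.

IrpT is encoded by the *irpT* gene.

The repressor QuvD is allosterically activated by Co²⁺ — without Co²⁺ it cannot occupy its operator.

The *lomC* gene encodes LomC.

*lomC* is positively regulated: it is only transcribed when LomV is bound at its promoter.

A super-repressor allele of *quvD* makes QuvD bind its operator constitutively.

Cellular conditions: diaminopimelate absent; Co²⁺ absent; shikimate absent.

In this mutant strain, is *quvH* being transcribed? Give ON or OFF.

QuvD is constitutively active in this strain.
Diaminopimelate is absent, so QuvN is active.
With repressor QuvD bound, *irpT* is not transcribed.
So IrpT is not produced.
PurY is produced constitutively and is active.
Shikimate is absent, so LomV is active.
No repressor is bound and LomV is active, so *lomC* is transcribed.
So LomC is produced and active.
No repressor is bound and PurY and LomC are active, so *quvH* is transcribed.

ON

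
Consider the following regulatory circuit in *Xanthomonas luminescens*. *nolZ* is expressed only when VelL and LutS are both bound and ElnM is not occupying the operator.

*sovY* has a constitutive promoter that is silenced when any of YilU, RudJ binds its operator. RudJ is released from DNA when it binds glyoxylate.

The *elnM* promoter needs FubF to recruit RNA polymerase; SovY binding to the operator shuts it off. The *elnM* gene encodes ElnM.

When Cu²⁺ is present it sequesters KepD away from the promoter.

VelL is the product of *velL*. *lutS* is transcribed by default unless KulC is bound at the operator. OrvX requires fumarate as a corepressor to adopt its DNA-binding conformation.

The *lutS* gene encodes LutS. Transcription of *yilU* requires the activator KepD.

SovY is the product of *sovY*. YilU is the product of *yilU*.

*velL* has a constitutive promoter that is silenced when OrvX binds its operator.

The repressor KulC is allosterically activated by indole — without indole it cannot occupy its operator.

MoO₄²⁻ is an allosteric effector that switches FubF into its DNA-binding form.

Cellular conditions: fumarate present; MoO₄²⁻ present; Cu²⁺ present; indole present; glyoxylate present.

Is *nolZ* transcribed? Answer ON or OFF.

OFF

Fumarate is present, so OrvX is active.
With repressor OrvX bound, *velL* is not transcribed.
So VelL is not produced.
Cu²⁺ is present, so KepD is inactive.
Required activator KepD is absent, so *yilU* is not transcribed.
So YilU is not produced.
Glyoxylate is present, so RudJ is inactive.
With no repressor bound, *sovY* is transcribed.
So SovY is produced and active.
MoO₄²⁻ is present, so FubF is active.
With repressor SovY bound, *elnM* is not transcribed.
So ElnM is not produced.
Indole is present, so KulC is active.
With repressor KulC bound, *lutS* is not transcribed.
So LutS is not produced.
Required activator VelL is absent, so *nolZ* is not transcribed.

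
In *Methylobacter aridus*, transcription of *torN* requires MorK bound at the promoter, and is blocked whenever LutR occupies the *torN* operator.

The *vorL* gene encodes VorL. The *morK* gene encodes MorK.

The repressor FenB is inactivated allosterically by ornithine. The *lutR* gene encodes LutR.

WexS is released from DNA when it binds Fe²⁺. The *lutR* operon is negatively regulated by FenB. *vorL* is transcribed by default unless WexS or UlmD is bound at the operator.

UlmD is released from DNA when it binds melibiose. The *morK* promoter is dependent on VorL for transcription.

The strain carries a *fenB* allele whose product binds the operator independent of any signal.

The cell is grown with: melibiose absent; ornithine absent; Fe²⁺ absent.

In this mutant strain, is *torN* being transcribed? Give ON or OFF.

FenB is constitutively active in this strain.
With repressor FenB bound, *lutR* is not transcribed.
So LutR is not produced.
Fe²⁺ is absent, so WexS is active.
Melibiose is absent, so UlmD is active.
With repressor WexS bound, *vorL* is not transcribed.
So VorL is not produced.
Required activator VorL is absent, so *morK* is not transcribed.
So MorK is not produced.
Required activator MorK is absent, so *torN* is not transcribed.

OFF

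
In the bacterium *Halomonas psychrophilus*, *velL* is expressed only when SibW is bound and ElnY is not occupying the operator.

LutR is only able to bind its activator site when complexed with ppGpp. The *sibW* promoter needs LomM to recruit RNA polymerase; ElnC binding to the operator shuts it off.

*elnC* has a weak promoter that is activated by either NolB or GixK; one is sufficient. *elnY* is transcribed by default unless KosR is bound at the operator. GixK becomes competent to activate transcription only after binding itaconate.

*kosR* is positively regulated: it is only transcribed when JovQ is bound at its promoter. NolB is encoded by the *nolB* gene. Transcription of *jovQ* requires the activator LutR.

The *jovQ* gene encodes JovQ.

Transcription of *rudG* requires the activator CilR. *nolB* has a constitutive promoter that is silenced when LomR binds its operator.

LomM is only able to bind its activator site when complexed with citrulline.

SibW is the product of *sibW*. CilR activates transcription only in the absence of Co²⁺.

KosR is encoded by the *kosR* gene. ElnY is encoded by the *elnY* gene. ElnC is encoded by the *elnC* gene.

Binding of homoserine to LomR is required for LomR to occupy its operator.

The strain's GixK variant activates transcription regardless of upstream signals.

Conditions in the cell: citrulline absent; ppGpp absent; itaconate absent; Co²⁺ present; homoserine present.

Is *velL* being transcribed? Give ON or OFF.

Citrulline is absent, so LomM is inactive.
Homoserine is present, so LomR is active.
With repressor LomR bound, *nolB* is not transcribed.
So NolB is not produced.
GixK is constitutively active in this strain.
Activator GixK is present, so *elnC* is transcribed.
So ElnC is produced and active.
With repressor ElnC bound, *sibW* is not transcribed.
So SibW is not produced.
ppGpp is absent, so LutR is inactive.
Required activator LutR is absent, so *jovQ* is not transcribed.
So JovQ is not produced.
Required activator JovQ is absent, so *kosR* is not transcribed.
So KosR is not produced.
With no repressor bound, *elnY* is transcribed.
So ElnY is produced and active.
With repressor ElnY bound, *velL* is not transcribed.

OFF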